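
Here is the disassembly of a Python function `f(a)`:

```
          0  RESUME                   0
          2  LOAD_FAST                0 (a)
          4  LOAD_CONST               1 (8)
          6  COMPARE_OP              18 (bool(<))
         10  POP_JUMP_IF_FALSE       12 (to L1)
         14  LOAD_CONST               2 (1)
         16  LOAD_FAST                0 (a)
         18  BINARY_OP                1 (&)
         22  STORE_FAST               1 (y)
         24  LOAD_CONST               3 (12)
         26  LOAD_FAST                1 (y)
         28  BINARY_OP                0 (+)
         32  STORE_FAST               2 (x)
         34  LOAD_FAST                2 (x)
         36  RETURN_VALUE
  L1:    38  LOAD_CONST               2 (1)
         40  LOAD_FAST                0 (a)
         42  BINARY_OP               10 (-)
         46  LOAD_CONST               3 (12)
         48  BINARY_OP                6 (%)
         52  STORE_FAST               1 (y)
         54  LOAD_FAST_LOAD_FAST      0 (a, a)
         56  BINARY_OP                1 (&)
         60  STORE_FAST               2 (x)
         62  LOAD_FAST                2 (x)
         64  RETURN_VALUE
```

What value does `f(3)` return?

LOAD_FAST a → push 3. Stack: [3]
LOAD_CONST → push 8. Stack: [3, 8]
COMPARE_OP bool(<) → 3 vs 8 = True. Stack: [True]
POP_JUMP_IF_FALSE → pop True; no jump. Stack: []
LOAD_CONST → push 1. Stack: [1]
LOAD_FAST a → push 3. Stack: [1, 3]
BINARY_OP & → 1 & 3 = 1. Stack: [1]
STORE_FAST y → y=1. Stack: []
LOAD_CONST → push 12. Stack: [12]
LOAD_FAST y → push 1. Stack: [12, 1]
BINARY_OP + → 12 + 1 = 13. Stack: [13]
STORE_FAST x → x=13. Stack: []
LOAD_FAST x → push 13. Stack: [13]
RETURN_VALUE → return 13.

13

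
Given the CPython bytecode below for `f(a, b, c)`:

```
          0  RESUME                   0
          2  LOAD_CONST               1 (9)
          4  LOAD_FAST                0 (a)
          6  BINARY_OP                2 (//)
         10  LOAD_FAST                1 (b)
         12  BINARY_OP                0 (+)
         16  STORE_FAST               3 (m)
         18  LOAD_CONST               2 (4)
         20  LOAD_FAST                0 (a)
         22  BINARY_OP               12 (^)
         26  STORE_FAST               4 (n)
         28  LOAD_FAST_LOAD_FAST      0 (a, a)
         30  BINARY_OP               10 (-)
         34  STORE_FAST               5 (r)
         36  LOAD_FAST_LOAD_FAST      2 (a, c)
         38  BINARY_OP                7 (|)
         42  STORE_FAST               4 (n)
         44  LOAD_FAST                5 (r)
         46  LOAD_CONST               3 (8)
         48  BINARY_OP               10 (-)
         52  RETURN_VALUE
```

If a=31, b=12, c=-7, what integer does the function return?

LOAD_CONST → push 9. Stack: [9]
LOAD_FAST a → push 31. Stack: [9, 31]
BINARY_OP // → 9 // 31 = 0. Stack: [0]
LOAD_FAST b → push 12. Stack: [0, 12]
BINARY_OP + → 0 + 12 = 12. Stack: [12]
STORE_FAST m → m=12. Stack: []
LOAD_CONST → push 4. Stack: [4]
LOAD_FAST a → push 31. Stack: [4, 31]
BINARY_OP ^ → 4 ^ 31 = 27. Stack: [27]
STORE_FAST n → n=27. Stack: []
LOAD_FAST_LOAD_FAST a,a → push 31,31. Stack: [31, 31]
BINARY_OP - → 31 - 31 = 0. Stack: [0]
STORE_FAST r → r=0. Stack: []
LOAD_FAST_LOAD_FAST a,c → push 31,-7. Stack: [31, -7]
BINARY_OP | → 31 | -7 = -1. Stack: [-1]
STORE_FAST n → n=-1. Stack: []
LOAD_FAST r → push 0. Stack: [0]
LOAD_CONST → push 8. Stack: [0, 8]
BINARY_OP - → 0 - 8 = -8. Stack: [-8]
RETURN_VALUE → return -8.

-8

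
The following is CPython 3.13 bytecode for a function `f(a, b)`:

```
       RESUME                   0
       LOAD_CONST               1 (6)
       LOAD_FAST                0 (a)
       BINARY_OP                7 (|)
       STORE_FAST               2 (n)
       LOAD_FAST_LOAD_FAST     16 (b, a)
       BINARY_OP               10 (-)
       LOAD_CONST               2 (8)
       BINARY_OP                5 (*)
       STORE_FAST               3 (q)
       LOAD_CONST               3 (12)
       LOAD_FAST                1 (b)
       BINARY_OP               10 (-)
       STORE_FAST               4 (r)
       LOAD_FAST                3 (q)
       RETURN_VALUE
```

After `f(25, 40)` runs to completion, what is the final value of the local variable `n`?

31

LOAD_CONST → push 6. Stack: [6]
LOAD_FAST a → push 25. Stack: [6, 25]
BINARY_OP | → 6 | 25 = 31. Stack: [31]
STORE_FAST n → n=31. Stack: []
LOAD_FAST_LOAD_FAST b,a → push 40,25. Stack: [40, 25]
BINARY_OP - → 40 - 25 = 15. Stack: [15]
LOAD_CONST → push 8. Stack: [15, 8]
BINARY_OP * → 15 * 8 = 120. Stack: [120]
STORE_FAST q → q=120. Stack: []
LOAD_CONST → push 12. Stack: [12]
LOAD_FAST b → push 40. Stack: [12, 40]
BINARY_OP - → 12 - 40 = -28. Stack: [-28]
STORE_FAST r → r=-28. Stack: []
LOAD_FAST q → push 120. Stack: [120]
RETURN_VALUE → return 120.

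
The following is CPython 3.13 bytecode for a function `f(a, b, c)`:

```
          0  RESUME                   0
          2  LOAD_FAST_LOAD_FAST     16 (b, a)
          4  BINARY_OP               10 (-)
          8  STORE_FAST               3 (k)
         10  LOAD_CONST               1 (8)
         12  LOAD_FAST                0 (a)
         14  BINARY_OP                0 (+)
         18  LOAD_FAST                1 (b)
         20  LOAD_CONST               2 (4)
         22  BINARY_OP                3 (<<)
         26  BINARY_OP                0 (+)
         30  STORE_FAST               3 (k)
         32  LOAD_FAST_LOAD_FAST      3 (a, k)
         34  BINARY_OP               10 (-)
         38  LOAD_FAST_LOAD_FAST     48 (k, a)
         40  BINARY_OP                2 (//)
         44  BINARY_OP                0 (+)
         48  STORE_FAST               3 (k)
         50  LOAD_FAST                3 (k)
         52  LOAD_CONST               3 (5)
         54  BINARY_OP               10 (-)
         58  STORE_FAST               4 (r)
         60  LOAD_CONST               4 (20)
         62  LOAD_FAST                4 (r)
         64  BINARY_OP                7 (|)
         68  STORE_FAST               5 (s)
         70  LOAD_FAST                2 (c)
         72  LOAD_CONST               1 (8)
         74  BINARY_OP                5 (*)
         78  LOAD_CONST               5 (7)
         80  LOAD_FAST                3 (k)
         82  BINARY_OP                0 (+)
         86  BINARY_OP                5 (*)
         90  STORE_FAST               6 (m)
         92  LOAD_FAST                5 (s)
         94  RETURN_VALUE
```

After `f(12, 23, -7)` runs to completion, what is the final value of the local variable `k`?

LOAD_FAST_LOAD_FAST b,a → push 23,12. Stack: [23, 12]
BINARY_OP - → 23 - 12 = 11. Stack: [11]
STORE_FAST k → k=11. Stack: []
LOAD_CONST → push 8. Stack: [8]
LOAD_FAST a → push 12. Stack: [8, 12]
BINARY_OP + → 8 + 12 = 20. Stack: [20]
LOAD_FAST b → push 23. Stack: [20, 23]
LOAD_CONST → push 4. Stack: [20, 23, 4]
BINARY_OP << → 23 << 4 = 368. Stack: [20, 368]
BINARY_OP + → 20 + 368 = 388. Stack: [388]
STORE_FAST k → k=388. Stack: []
LOAD_FAST_LOAD_FAST a,k → push 12,388. Stack: [12, 388]
BINARY_OP - → 12 - 388 = -376. Stack: [-376]
LOAD_FAST_LOAD_FAST k,a → push 388,12. Stack: [-376, 388, 12]
BINARY_OP // → 388 // 12 = 32. Stack: [-376, 32]
BINARY_OP + → -376 + 32 = -344. Stack: [-344]
STORE_FAST k → k=-344. Stack: []
LOAD_FAST k → push -344. Stack: [-344]
LOAD_CONST → push 5. Stack: [-344, 5]
BINARY_OP - → -344 - 5 = -349. Stack: [-349]
STORE_FAST r → r=-349. Stack: []
LOAD_CONST → push 20. Stack: [20]
LOAD_FAST r → push -349. Stack: [20, -349]
BINARY_OP | → 20 | -349 = -329. Stack: [-329]
STORE_FAST s → s=-329. Stack: []
LOAD_FAST c → push -7. Stack: [-7]
LOAD_CONST → push 8. Stack: [-7, 8]
BINARY_OP * → -7 * 8 = -56. Stack: [-56]
LOAD_CONST → push 7. Stack: [-56, 7]
LOAD_FAST k → push -344. Stack: [-56, 7, -344]
BINARY_OP + → 7 + -344 = -337. Stack: [-56, -337]
BINARY_OP * → -56 * -337 = 18872. Stack: [18872]
STORE_FAST m → m=18872. Stack: []
LOAD_FAST s → push -329. Stack: [-329]
RETURN_VALUE → return -329.

-344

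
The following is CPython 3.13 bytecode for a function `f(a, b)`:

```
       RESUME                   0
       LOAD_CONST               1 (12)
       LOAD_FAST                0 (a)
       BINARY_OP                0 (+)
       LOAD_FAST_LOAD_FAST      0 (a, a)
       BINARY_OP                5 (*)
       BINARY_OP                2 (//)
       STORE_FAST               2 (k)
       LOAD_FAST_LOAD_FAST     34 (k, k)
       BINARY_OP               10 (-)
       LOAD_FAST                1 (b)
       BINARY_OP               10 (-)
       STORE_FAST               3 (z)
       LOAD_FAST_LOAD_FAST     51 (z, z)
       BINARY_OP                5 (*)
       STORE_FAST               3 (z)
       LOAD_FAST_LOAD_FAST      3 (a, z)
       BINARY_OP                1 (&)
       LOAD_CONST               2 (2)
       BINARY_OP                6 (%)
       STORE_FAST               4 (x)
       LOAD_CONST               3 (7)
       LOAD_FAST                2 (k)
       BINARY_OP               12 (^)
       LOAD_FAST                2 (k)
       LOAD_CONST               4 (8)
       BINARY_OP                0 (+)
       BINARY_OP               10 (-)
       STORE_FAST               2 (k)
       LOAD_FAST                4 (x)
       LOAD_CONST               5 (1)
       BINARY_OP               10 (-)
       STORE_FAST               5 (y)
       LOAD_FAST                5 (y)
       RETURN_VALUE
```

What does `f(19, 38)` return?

-1

LOAD_CONST → push 12. Stack: [12]
LOAD_FAST a → push 19. Stack: [12, 19]
BINARY_OP + → 12 + 19 = 31. Stack: [31]
LOAD_FAST_LOAD_FAST a,a → push 19,19. Stack: [31, 19, 19]
BINARY_OP * → 19 * 19 = 361. Stack: [31, 361]
BINARY_OP // → 31 // 361 = 0. Stack: [0]
STORE_FAST k → k=0. Stack: []
LOAD_FAST_LOAD_FAST k,k → push 0,0. Stack: [0, 0]
BINARY_OP - → 0 - 0 = 0. Stack: [0]
LOAD_FAST b → push 38. Stack: [0, 38]
BINARY_OP - → 0 - 38 = -38. Stack: [-38]
STORE_FAST z → z=-38. Stack: []
LOAD_FAST_LOAD_FAST z,z → push -38,-38. Stack: [-38, -38]
BINARY_OP * → -38 * -38 = 1444. Stack: [1444]
STORE_FAST z → z=1444. Stack: []
LOAD_FAST_LOAD_FAST a,z → push 19,1444. Stack: [19, 1444]
BINARY_OP & → 19 & 1444 = 0. Stack: [0]
LOAD_CONST → push 2. Stack: [0, 2]
BINARY_OP % → 0 % 2 = 0. Stack: [0]
STORE_FAST x → x=0. Stack: []
LOAD_CONST → push 7. Stack: [7]
LOAD_FAST k → push 0. Stack: [7, 0]
BINARY_OP ^ → 7 ^ 0 = 7. Stack: [7]
LOAD_FAST k → push 0. Stack: [7, 0]
LOAD_CONST → push 8. Stack: [7, 0, 8]
BINARY_OP + → 0 + 8 = 8. Stack: [7, 8]
BINARY_OP - → 7 - 8 = -1. Stack: [-1]
STORE_FAST k → k=-1. Stack: []
LOAD_FAST x → push 0. Stack: [0]
LOAD_CONST → push 1. Stack: [0, 1]
BINARY_OP - → 0 - 1 = -1. Stack: [-1]
STORE_FAST y → y=-1. Stack: []
LOAD_FAST y → push -1. Stack: [-1]
RETURN_VALUE → return -1.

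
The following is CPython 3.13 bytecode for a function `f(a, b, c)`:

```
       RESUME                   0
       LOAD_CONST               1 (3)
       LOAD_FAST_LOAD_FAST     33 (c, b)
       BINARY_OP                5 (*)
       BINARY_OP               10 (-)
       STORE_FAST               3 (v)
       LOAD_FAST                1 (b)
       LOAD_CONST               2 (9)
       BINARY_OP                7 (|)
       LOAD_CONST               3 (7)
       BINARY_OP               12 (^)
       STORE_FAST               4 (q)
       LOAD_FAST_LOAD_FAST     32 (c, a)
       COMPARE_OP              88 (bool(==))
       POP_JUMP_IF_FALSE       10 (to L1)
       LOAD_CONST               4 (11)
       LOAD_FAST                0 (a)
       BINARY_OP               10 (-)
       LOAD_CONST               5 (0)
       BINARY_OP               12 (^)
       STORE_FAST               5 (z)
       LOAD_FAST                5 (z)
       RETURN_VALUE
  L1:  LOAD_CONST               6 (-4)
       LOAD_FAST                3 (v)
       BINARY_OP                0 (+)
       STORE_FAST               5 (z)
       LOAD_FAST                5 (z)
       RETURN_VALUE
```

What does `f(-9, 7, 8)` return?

LOAD_CONST → push 3. Stack: [3]
LOAD_FAST_LOAD_FAST c,b → push 8,7. Stack: [3, 8, 7]
BINARY_OP * → 8 * 7 = 56. Stack: [3, 56]
BINARY_OP - → 3 - 56 = -53. Stack: [-53]
STORE_FAST v → v=-53. Stack: []
LOAD_FAST b → push 7. Stack: [7]
LOAD_CONST → push 9. Stack: [7, 9]
BINARY_OP | → 7 | 9 = 15. Stack: [15]
LOAD_CONST → push 7. Stack: [15, 7]
BINARY_OP ^ → 15 ^ 7 = 8. Stack: [8]
STORE_FAST q → q=8. Stack: []
LOAD_FAST_LOAD_FAST c,a → push 8,-9. Stack: [8, -9]
COMPARE_OP bool(==) → 8 vs -9 = False. Stack: [False]
POP_JUMP_IF_FALSE → pop False; jump. Stack: []
LOAD_CONST → push -4. Stack: [-4]
LOAD_FAST v → push -53. Stack: [-4, -53]
BINARY_OP + → -4 + -53 = -57. Stack: [-57]
STORE_FAST z → z=-57. Stack: []
LOAD_FAST z → push -57. Stack: [-57]
RETURN_VALUE → return -57.

-57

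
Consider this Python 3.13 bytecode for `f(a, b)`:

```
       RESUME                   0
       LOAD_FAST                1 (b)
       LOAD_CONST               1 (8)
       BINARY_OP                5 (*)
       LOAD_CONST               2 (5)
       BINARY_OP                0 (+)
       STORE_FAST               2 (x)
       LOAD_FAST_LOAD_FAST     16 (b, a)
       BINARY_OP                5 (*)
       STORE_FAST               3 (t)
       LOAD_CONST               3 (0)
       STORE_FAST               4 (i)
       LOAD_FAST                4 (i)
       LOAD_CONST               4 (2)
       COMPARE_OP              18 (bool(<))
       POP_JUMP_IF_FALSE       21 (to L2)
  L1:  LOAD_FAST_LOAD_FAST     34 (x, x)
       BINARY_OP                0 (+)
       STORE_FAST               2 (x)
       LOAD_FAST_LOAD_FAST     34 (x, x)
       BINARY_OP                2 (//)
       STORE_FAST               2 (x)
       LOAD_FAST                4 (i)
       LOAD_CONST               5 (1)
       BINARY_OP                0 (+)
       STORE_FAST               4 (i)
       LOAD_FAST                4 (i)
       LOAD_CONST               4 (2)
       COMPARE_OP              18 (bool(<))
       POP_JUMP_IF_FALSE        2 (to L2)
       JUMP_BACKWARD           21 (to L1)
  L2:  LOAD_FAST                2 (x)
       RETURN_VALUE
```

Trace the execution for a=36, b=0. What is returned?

LOAD_FAST b → push 0. Stack: [0]
LOAD_CONST → push 8. Stack: [0, 8]
BINARY_OP * → 0 * 8 = 0. Stack: [0]
LOAD_CONST → push 5. Stack: [0, 5]
BINARY_OP + → 0 + 5 = 5. Stack: [5]
STORE_FAST x → x=5. Stack: []
LOAD_FAST_LOAD_FAST b,a → push 0,36. Stack: [0, 36]
BINARY_OP * → 0 * 36 = 0. Stack: [0]
STORE_FAST t → t=0. Stack: []
LOAD_CONST → push 0. Stack: [0]
STORE_FAST i → i=0. Stack: []
LOAD_FAST i → push 0. Stack: [0]
LOAD_CONST → push 2. Stack: [0, 2]
COMPARE_OP bool(<) → 0 vs 2 = True. Stack: [True]
POP_JUMP_IF_FALSE → pop True; no jump. Stack: []
LOAD_FAST_LOAD_FAST x,x → push 5,5. Stack: [5, 5]
BINARY_OP + → 5 + 5 = 10. Stack: [10]
STORE_FAST x → x=10. Stack: []
LOAD_FAST_LOAD_FAST x,x → push 10,10. Stack: [10, 10]
BINARY_OP // → 10 // 10 = 1. Stack: [1]
STORE_FAST x → x=1. Stack: []
LOAD_FAST i → push 0. Stack: [0]
LOAD_CONST → push 1. Stack: [0, 1]
BINARY_OP + → 0 + 1 = 1. Stack: [1]
STORE_FAST i → i=1. Stack: []
LOAD_FAST i → push 1. Stack: [1]
LOAD_CONST → push 2. Stack: [1, 2]
COMPARE_OP bool(<) → 1 vs 2 = True. Stack: [True]
POP_JUMP_IF_FALSE → pop True; no jump. Stack: []
LOAD_FAST_LOAD_FAST x,x → push 1,1. Stack: [1, 1]
BINARY_OP + → 1 + 1 = 2. Stack: [2]
STORE_FAST x → x=2. Stack: []
LOAD_FAST_LOAD_FAST x,x → push 2,2. Stack: [2, 2]
BINARY_OP // → 2 // 2 = 1. Stack: [1]
STORE_FAST x → x=1. Stack: []
LOAD_FAST i → push 1. Stack: [1]
LOAD_CONST → push 1. Stack: [1, 1]
BINARY_OP + → 1 + 1 = 2. Stack: [2]
STORE_FAST i → i=2. Stack: []
LOAD_FAST i → push 2. Stack: [2]
LOAD_CONST → push 2. Stack: [2, 2]
COMPARE_OP bool(<) → 2 vs 2 = False. Stack: [False]
POP_JUMP_IF_FALSE → pop False; jump. Stack: []
LOAD_FAST x → push 1. Stack: [1]
RETURN_VALUE → return 1.

1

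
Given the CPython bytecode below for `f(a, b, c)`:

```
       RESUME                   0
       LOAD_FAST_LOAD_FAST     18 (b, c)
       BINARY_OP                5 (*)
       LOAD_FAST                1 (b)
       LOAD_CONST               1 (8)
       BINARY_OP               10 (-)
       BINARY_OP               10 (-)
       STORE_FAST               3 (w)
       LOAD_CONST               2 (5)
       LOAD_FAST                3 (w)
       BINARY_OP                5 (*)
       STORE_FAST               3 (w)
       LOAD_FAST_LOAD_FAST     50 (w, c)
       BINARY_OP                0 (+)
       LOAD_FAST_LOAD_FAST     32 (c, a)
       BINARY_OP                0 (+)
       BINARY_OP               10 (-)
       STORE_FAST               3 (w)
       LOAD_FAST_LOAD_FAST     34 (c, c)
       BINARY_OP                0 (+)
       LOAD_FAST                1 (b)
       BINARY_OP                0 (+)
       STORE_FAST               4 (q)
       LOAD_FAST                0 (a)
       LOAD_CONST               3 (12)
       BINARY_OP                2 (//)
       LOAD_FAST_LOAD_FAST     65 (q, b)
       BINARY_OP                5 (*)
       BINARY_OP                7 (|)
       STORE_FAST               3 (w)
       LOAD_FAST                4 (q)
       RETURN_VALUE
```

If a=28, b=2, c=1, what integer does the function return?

4

LOAD_FAST_LOAD_FAST b,c → push 2,1. Stack: [2, 1]
BINARY_OP * → 2 * 1 = 2. Stack: [2]
LOAD_FAST b → push 2. Stack: [2, 2]
LOAD_CONST → push 8. Stack: [2, 2, 8]
BINARY_OP - → 2 - 8 = -6. Stack: [2, -6]
BINARY_OP - → 2 - -6 = 8. Stack: [8]
STORE_FAST w → w=8. Stack: []
LOAD_CONST → push 5. Stack: [5]
LOAD_FAST w → push 8. Stack: [5, 8]
BINARY_OP * → 5 * 8 = 40. Stack: [40]
STORE_FAST w → w=40. Stack: []
LOAD_FAST_LOAD_FAST w,c → push 40,1. Stack: [40, 1]
BINARY_OP + → 40 + 1 = 41. Stack: [41]
LOAD_FAST_LOAD_FAST c,a → push 1,28. Stack: [41, 1, 28]
BINARY_OP + → 1 + 28 = 29. Stack: [41, 29]
BINARY_OP - → 41 - 29 = 12. Stack: [12]
STORE_FAST w → w=12. Stack: []
LOAD_FAST_LOAD_FAST c,c → push 1,1. Stack: [1, 1]
BINARY_OP + → 1 + 1 = 2. Stack: [2]
LOAD_FAST b → push 2. Stack: [2, 2]
BINARY_OP + → 2 + 2 = 4. Stack: [4]
STORE_FAST q → q=4. Stack: []
LOAD_FAST a → push 28. Stack: [28]
LOAD_CONST → push 12. Stack: [28, 12]
BINARY_OP // → 28 // 12 = 2. Stack: [2]
LOAD_FAST_LOAD_FAST q,b → push 4,2. Stack: [2, 4, 2]
BINARY_OP * → 4 * 2 = 8. Stack: [2, 8]
BINARY_OP | → 2 | 8 = 10. Stack: [10]
STORE_FAST w → w=10. Stack: []
LOAD_FAST q → push 4. Stack: [4]
RETURN_VALUE → return 4.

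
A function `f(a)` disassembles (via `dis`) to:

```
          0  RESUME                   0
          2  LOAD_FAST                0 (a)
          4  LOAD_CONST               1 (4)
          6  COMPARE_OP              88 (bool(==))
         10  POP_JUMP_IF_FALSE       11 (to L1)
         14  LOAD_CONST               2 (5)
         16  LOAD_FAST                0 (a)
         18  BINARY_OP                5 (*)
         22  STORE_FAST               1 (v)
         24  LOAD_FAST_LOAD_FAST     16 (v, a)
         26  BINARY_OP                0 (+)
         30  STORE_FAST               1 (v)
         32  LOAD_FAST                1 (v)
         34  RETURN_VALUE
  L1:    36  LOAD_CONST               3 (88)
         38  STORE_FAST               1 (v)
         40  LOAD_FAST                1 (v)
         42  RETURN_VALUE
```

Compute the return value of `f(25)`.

88

LOAD_FAST a → push 25. Stack: [25]
LOAD_CONST → push 4. Stack: [25, 4]
COMPARE_OP bool(==) → 25 vs 4 = False. Stack: [False]
POP_JUMP_IF_FALSE → pop False; jump. Stack: []
LOAD_CONST → push 88. Stack: [88]
STORE_FAST v → v=88. Stack: []
LOAD_FAST v → push 88. Stack: [88]
RETURN_VALUE → return 88.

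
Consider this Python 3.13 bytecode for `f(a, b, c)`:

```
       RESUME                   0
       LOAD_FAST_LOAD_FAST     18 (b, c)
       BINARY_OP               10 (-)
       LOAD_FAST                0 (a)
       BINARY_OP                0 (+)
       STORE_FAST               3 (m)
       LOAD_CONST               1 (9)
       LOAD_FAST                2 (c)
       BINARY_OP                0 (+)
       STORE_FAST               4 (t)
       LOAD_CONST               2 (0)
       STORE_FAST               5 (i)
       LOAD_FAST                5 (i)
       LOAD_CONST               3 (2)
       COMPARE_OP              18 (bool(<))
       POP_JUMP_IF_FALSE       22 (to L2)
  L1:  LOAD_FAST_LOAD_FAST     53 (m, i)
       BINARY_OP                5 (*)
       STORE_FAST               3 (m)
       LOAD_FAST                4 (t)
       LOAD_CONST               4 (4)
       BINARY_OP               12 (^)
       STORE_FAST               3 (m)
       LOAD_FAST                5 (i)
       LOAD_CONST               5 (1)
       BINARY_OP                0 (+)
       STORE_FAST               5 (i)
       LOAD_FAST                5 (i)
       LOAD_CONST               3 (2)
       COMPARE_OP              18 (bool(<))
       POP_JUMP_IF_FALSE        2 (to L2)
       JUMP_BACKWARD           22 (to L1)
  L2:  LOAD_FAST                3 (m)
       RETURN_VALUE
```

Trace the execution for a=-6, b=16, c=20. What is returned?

LOAD_FAST_LOAD_FAST b,c → push 16,20. Stack: [16, 20]
BINARY_OP - → 16 - 20 = -4. Stack: [-4]
LOAD_FAST a → push -6. Stack: [-4, -6]
BINARY_OP + → -4 + -6 = -10. Stack: [-10]
STORE_FAST m → m=-10. Stack: []
LOAD_CONST → push 9. Stack: [9]
LOAD_FAST c → push 20. Stack: [9, 20]
BINARY_OP + → 9 + 20 = 29. Stack: [29]
STORE_FAST t → t=29. Stack: []
LOAD_CONST → push 0. Stack: [0]
STORE_FAST i → i=0. Stack: []
LOAD_FAST i → push 0. Stack: [0]
LOAD_CONST → push 2. Stack: [0, 2]
COMPARE_OP bool(<) → 0 vs 2 = True. Stack: [True]
POP_JUMP_IF_FALSE → pop True; no jump. Stack: []
LOAD_FAST_LOAD_FAST m,i → push -10,0. Stack: [-10, 0]
BINARY_OP * → -10 * 0 = 0. Stack: [0]
STORE_FAST m → m=0. Stack: []
LOAD_FAST t → push 29. Stack: [29]
LOAD_CONST → push 4. Stack: [29, 4]
BINARY_OP ^ → 29 ^ 4 = 25. Stack: [25]
STORE_FAST m → m=25. Stack: []
LOAD_FAST i → push 0. Stack: [0]
LOAD_CONST → push 1. Stack: [0, 1]
BINARY_OP + → 0 + 1 = 1. Stack: [1]
STORE_FAST i → i=1. Stack: []
LOAD_FAST i → push 1. Stack: [1]
LOAD_CONST → push 2. Stack: [1, 2]
COMPARE_OP bool(<) → 1 vs 2 = True. Stack: [True]
POP_JUMP_IF_FALSE → pop True; no jump. Stack: []
LOAD_FAST_LOAD_FAST m,i → push 25,1. Stack: [25, 1]
BINARY_OP * → 25 * 1 = 25. Stack: [25]
STORE_FAST m → m=25. Stack: []
LOAD_FAST t → push 29. Stack: [29]
LOAD_CONST → push 4. Stack: [29, 4]
BINARY_OP ^ → 29 ^ 4 = 25. Stack: [25]
STORE_FAST m → m=25. Stack: []
LOAD_FAST i → push 1. Stack: [1]
LOAD_CONST → push 1. Stack: [1, 1]
BINARY_OP + → 1 + 1 = 2. Stack: [2]
STORE_FAST i → i=2. Stack: []
LOAD_FAST i → push 2. Stack: [2]
LOAD_CONST → push 2. Stack: [2, 2]
COMPARE_OP bool(<) → 2 vs 2 = False. Stack: [False]
POP_JUMP_IF_FALSE → pop False; jump. Stack: []
LOAD_FAST m → push 25. Stack: [25]
RETURN_VALUE → return 25.

25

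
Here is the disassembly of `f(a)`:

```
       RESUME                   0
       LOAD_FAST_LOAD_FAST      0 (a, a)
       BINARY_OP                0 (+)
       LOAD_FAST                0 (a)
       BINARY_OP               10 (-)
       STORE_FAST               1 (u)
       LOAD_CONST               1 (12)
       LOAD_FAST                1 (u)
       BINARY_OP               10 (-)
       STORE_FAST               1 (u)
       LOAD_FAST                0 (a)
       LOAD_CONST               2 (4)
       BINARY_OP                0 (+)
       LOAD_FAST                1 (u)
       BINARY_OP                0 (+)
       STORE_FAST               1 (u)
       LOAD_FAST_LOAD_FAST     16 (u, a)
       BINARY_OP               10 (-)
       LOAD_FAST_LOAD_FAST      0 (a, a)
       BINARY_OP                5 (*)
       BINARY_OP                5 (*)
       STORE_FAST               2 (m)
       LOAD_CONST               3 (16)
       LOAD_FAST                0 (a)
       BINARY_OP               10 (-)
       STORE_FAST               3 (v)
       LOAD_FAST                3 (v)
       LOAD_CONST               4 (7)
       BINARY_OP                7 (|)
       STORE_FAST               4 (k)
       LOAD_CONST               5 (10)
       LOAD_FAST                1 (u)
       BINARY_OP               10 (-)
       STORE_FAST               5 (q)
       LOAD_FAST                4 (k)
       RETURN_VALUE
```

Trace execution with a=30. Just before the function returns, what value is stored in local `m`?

LOAD_FAST_LOAD_FAST a,a → push 30,30. Stack: [30, 30]
BINARY_OP + → 30 + 30 = 60. Stack: [60]
LOAD_FAST a → push 30. Stack: [60, 30]
BINARY_OP - → 60 - 30 = 30. Stack: [30]
STORE_FAST u → u=30. Stack: []
LOAD_CONST → push 12. Stack: [12]
LOAD_FAST u → push 30. Stack: [12, 30]
BINARY_OP - → 12 - 30 = -18. Stack: [-18]
STORE_FAST u → u=-18. Stack: []
LOAD_FAST a → push 30. Stack: [30]
LOAD_CONST → push 4. Stack: [30, 4]
BINARY_OP + → 30 + 4 = 34. Stack: [34]
LOAD_FAST u → push -18. Stack: [34, -18]
BINARY_OP + → 34 + -18 = 16. Stack: [16]
STORE_FAST u → u=16. Stack: []
LOAD_FAST_LOAD_FAST u,a → push 16,30. Stack: [16, 30]
BINARY_OP - → 16 - 30 = -14. Stack: [-14]
LOAD_FAST_LOAD_FAST a,a → push 30,30. Stack: [-14, 30, 30]
BINARY_OP * → 30 * 30 = 900. Stack: [-14, 900]
BINARY_OP * → -14 * 900 = -12600. Stack: [-12600]
STORE_FAST m → m=-12600. Stack: []
LOAD_CONST → push 16. Stack: [16]
LOAD_FAST a → push 30. Stack: [16, 30]
BINARY_OP - → 16 - 30 = -14. Stack: [-14]
STORE_FAST v → v=-14. Stack: []
LOAD_FAST v → push -14. Stack: [-14]
LOAD_CONST → push 7. Stack: [-14, 7]
BINARY_OP | → -14 | 7 = -9. Stack: [-9]
STORE_FAST k → k=-9. Stack: []
LOAD_CONST → push 10. Stack: [10]
LOAD_FAST u → push 16. Stack: [10, 16]
BINARY_OP - → 10 - 16 = -6. Stack: [-6]
STORE_FAST q → q=-6. Stack: []
LOAD_FAST k → push -9. Stack: [-9]
RETURN_VALUE → return -9.

-12600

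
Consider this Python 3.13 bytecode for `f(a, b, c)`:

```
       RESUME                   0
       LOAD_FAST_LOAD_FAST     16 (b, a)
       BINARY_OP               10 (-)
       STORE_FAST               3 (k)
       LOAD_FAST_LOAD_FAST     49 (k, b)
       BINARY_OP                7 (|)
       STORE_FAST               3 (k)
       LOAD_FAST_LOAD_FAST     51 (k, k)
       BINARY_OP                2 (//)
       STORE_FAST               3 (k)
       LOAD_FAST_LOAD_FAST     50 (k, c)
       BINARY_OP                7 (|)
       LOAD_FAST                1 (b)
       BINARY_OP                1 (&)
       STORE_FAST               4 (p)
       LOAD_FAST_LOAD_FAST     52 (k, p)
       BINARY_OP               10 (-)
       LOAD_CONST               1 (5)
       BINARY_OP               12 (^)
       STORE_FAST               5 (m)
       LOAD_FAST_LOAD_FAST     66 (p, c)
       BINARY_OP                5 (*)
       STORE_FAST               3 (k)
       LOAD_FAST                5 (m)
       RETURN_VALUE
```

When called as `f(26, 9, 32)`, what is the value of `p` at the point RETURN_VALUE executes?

1

LOAD_FAST_LOAD_FAST b,a → push 9,26. Stack: [9, 26]
BINARY_OP - → 9 - 26 = -17. Stack: [-17]
STORE_FAST k → k=-17. Stack: []
LOAD_FAST_LOAD_FAST k,b → push -17,9. Stack: [-17, 9]
BINARY_OP | → -17 | 9 = -17. Stack: [-17]
STORE_FAST k → k=-17. Stack: []
LOAD_FAST_LOAD_FAST k,k → push -17,-17. Stack: [-17, -17]
BINARY_OP // → -17 // -17 = 1. Stack: [1]
STORE_FAST k → k=1. Stack: []
LOAD_FAST_LOAD_FAST k,c → push 1,32. Stack: [1, 32]
BINARY_OP | → 1 | 32 = 33. Stack: [33]
LOAD_FAST b → push 9. Stack: [33, 9]
BINARY_OP & → 33 & 9 = 1. Stack: [1]
STORE_FAST p → p=1. Stack: []
LOAD_FAST_LOAD_FAST k,p → push 1,1. Stack: [1, 1]
BINARY_OP - → 1 - 1 = 0. Stack: [0]
LOAD_CONST → push 5. Stack: [0, 5]
BINARY_OP ^ → 0 ^ 5 = 5. Stack: [5]
STORE_FAST m → m=5. Stack: []
LOAD_FAST_LOAD_FAST p,c → push 1,32. Stack: [1, 32]
BINARY_OP * → 1 * 32 = 32. Stack: [32]
STORE_FAST k → k=32. Stack: []
LOAD_FAST m → push 5. Stack: [5]
RETURN_VALUE → return 5.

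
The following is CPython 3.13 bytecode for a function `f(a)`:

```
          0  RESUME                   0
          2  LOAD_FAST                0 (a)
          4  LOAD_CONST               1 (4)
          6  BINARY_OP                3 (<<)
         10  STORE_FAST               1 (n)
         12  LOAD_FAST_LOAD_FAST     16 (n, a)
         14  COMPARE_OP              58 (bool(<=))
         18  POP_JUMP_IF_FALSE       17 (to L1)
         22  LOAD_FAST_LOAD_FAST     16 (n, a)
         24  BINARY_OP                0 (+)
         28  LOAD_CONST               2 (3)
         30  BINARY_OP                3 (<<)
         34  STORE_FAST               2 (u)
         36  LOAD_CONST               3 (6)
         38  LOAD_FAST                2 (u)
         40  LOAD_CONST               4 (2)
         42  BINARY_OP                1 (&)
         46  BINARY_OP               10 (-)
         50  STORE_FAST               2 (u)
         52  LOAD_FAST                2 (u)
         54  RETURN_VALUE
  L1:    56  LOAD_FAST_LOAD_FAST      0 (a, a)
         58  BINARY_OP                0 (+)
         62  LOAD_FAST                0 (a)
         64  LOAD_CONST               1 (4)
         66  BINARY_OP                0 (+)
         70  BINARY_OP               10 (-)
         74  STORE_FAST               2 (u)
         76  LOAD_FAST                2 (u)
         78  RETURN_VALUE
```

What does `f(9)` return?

5

LOAD_FAST a → push 9. Stack: [9]
LOAD_CONST → push 4. Stack: [9, 4]
BINARY_OP << → 9 << 4 = 144. Stack: [144]
STORE_FAST n → n=144. Stack: []
LOAD_FAST_LOAD_FAST n,a → push 144,9. Stack: [144, 9]
COMPARE_OP bool(<=) → 144 vs 9 = False. Stack: [False]
POP_JUMP_IF_FALSE → pop False; jump. Stack: []
LOAD_FAST_LOAD_FAST a,a → push 9,9. Stack: [9, 9]
BINARY_OP + → 9 + 9 = 18. Stack: [18]
LOAD_FAST a → push 9. Stack: [18, 9]
LOAD_CONST → push 4. Stack: [18, 9, 4]
BINARY_OP + → 9 + 4 = 13. Stack: [18, 13]
BINARY_OP - → 18 - 13 = 5. Stack: [5]
STORE_FAST u → u=5. Stack: []
LOAD_FAST u → push 5. Stack: [5]
RETURN_VALUE → return 5.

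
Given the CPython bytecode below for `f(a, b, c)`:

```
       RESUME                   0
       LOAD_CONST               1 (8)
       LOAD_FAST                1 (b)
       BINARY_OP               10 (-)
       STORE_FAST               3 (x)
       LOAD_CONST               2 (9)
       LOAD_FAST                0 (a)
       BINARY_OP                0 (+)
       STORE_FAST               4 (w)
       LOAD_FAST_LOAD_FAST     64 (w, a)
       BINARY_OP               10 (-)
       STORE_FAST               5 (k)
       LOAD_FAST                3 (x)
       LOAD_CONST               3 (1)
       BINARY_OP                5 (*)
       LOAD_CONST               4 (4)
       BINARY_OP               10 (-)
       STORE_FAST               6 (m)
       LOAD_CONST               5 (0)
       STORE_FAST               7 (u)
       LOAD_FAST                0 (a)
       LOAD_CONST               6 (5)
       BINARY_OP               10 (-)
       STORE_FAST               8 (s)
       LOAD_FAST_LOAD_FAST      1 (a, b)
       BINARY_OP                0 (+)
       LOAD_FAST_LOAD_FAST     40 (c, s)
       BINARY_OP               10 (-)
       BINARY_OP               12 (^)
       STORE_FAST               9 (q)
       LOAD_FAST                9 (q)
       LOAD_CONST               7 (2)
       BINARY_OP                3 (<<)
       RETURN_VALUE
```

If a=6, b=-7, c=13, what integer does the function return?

LOAD_CONST → push 8. Stack: [8]
LOAD_FAST b → push -7. Stack: [8, -7]
BINARY_OP - → 8 - -7 = 15. Stack: [15]
STORE_FAST x → x=15. Stack: []
LOAD_CONST → push 9. Stack: [9]
LOAD_FAST a → push 6. Stack: [9, 6]
BINARY_OP + → 9 + 6 = 15. Stack: [15]
STORE_FAST w → w=15. Stack: []
LOAD_FAST_LOAD_FAST w,a → push 15,6. Stack: [15, 6]
BINARY_OP - → 15 - 6 = 9. Stack: [9]
STORE_FAST k → k=9. Stack: []
LOAD_FAST x → push 15. Stack: [15]
LOAD_CONST → push 1. Stack: [15, 1]
BINARY_OP * → 15 * 1 = 15. Stack: [15]
LOAD_CONST → push 4. Stack: [15, 4]
BINARY_OP - → 15 - 4 = 11. Stack: [11]
STORE_FAST m → m=11. Stack: []
LOAD_CONST → push 0. Stack: [0]
STORE_FAST u → u=0. Stack: []
LOAD_FAST a → push 6. Stack: [6]
LOAD_CONST → push 5. Stack: [6, 5]
BINARY_OP - → 6 - 5 = 1. Stack: [1]
STORE_FAST s → s=1. Stack: []
LOAD_FAST_LOAD_FAST a,b → push 6,-7. Stack: [6, -7]
BINARY_OP + → 6 + -7 = -1. Stack: [-1]
LOAD_FAST_LOAD_FAST c,s → push 13,1. Stack: [-1, 13, 1]
BINARY_OP - → 13 - 1 = 12. Stack: [-1, 12]
BINARY_OP ^ → -1 ^ 12 = -13. Stack: [-13]
STORE_FAST q → q=-13. Stack: []
LOAD_FAST q → push -13. Stack: [-13]
LOAD_CONST → push 2. Stack: [-13, 2]
BINARY_OP << → -13 << 2 = -52. Stack: [-52]
RETURN_VALUE → return -52.

-52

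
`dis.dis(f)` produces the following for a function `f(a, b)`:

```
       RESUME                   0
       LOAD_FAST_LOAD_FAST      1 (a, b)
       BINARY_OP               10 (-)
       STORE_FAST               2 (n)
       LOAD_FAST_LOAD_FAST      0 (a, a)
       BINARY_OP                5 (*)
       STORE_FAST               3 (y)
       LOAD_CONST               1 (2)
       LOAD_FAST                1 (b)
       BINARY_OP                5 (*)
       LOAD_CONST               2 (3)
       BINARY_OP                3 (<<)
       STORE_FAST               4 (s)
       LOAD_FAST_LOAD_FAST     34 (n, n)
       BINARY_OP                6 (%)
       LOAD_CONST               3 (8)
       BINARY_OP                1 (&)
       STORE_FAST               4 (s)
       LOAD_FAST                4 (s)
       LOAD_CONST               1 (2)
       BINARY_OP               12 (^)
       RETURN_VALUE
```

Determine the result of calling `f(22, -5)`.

LOAD_FAST_LOAD_FAST a,b → push 22,-5. Stack: [22, -5]
BINARY_OP - → 22 - -5 = 27. Stack: [27]
STORE_FAST n → n=27. Stack: []
LOAD_FAST_LOAD_FAST a,a → push 22,22. Stack: [22, 22]
BINARY_OP * → 22 * 22 = 484. Stack: [484]
STORE_FAST y → y=484. Stack: []
LOAD_CONST → push 2. Stack: [2]
LOAD_FAST b → push -5. Stack: [2, -5]
BINARY_OP * → 2 * -5 = -10. Stack: [-10]
LOAD_CONST → push 3. Stack: [-10, 3]
BINARY_OP << → -10 << 3 = -80. Stack: [-80]
STORE_FAST s → s=-80. Stack: []
LOAD_FAST_LOAD_FAST n,n → push 27,27. Stack: [27, 27]
BINARY_OP % → 27 % 27 = 0. Stack: [0]
LOAD_CONST → push 8. Stack: [0, 8]
BINARY_OP & → 0 & 8 = 0. Stack: [0]
STORE_FAST s → s=0. Stack: []
LOAD_FAST s → push 0. Stack: [0]
LOAD_CONST → push 2. Stack: [0, 2]
BINARY_OP ^ → 0 ^ 2 = 2. Stack: [2]
RETURN_VALUE → return 2.

2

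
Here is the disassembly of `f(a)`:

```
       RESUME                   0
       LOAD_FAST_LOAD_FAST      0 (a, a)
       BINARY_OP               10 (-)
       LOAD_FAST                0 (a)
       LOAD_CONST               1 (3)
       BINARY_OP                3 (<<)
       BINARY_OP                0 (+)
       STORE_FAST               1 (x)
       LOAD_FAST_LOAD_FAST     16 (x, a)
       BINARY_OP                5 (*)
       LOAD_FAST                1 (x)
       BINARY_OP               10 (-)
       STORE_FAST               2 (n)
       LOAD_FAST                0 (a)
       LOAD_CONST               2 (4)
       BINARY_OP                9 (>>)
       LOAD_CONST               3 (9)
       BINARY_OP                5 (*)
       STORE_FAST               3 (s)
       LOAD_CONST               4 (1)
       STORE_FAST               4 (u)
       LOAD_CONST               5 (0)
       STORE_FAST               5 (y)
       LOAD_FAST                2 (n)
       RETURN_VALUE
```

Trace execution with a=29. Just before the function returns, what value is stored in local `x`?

232

LOAD_FAST_LOAD_FAST a,a → push 29,29. Stack: [29, 29]
BINARY_OP - → 29 - 29 = 0. Stack: [0]
LOAD_FAST a → push 29. Stack: [0, 29]
LOAD_CONST → push 3. Stack: [0, 29, 3]
BINARY_OP << → 29 << 3 = 232. Stack: [0, 232]
BINARY_OP + → 0 + 232 = 232. Stack: [232]
STORE_FAST x → x=232. Stack: []
LOAD_FAST_LOAD_FAST x,a → push 232,29. Stack: [232, 29]
BINARY_OP * → 232 * 29 = 6728. Stack: [6728]
LOAD_FAST x → push 232. Stack: [6728, 232]
BINARY_OP - → 6728 - 232 = 6496. Stack: [6496]
STORE_FAST n → n=6496. Stack: []
LOAD_FAST a → push 29. Stack: [29]
LOAD_CONST → push 4. Stack: [29, 4]
BINARY_OP >> → 29 >> 4 = 1. Stack: [1]
LOAD_CONST → push 9. Stack: [1, 9]
BINARY_OP * → 1 * 9 = 9. Stack: [9]
STORE_FAST s → s=9. Stack: []
LOAD_CONST → push 1. Stack: [1]
STORE_FAST u → u=1. Stack: []
LOAD_CONST → push 0. Stack: [0]
STORE_FAST y → y=0. Stack: []
LOAD_FAST n → push 6496. Stack: [6496]
RETURN_VALUE → return 6496.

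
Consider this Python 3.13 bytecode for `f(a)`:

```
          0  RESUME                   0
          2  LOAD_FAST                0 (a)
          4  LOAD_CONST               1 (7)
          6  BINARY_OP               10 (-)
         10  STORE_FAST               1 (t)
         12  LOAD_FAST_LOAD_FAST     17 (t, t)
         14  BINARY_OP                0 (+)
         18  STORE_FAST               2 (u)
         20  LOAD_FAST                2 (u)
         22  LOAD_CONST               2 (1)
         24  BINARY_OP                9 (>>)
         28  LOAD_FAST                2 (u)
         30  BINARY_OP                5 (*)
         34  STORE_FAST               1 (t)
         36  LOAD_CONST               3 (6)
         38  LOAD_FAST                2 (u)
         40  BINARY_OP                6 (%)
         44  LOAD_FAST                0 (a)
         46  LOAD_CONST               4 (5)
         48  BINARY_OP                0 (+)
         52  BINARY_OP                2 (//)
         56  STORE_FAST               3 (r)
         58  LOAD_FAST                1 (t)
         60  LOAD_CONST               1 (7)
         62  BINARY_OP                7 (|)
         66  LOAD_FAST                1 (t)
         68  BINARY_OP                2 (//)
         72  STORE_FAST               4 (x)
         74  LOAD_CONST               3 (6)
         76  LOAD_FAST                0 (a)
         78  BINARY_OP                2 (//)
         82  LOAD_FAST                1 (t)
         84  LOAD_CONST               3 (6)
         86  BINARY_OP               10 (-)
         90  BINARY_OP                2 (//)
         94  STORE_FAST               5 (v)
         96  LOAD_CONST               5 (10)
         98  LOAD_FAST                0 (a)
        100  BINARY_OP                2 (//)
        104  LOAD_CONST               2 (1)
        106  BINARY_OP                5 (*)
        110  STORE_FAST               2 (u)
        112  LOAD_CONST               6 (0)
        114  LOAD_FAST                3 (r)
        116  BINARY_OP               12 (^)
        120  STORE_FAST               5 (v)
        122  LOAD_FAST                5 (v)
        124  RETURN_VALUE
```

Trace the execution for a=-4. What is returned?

-16

LOAD_FAST a → push -4. Stack: [-4]
LOAD_CONST → push 7. Stack: [-4, 7]
BINARY_OP - → -4 - 7 = -11. Stack: [-11]
STORE_FAST t → t=-11. Stack: []
LOAD_FAST_LOAD_FAST t,t → push -11,-11. Stack: [-11, -11]
BINARY_OP + → -11 + -11 = -22. Stack: [-22]
STORE_FAST u → u=-22. Stack: []
LOAD_FAST u → push -22. Stack: [-22]
LOAD_CONST → push 1. Stack: [-22, 1]
BINARY_OP >> → -22 >> 1 = -11. Stack: [-11]
LOAD_FAST u → push -22. Stack: [-11, -22]
BINARY_OP * → -11 * -22 = 242. Stack: [242]
STORE_FAST t → t=242. Stack: []
LOAD_CONST → push 6. Stack: [6]
LOAD_FAST u → push -22. Stack: [6, -22]
BINARY_OP % → 6 % -22 = -16. Stack: [-16]
LOAD_FAST a → push -4. Stack: [-16, -4]
LOAD_CONST → push 5. Stack: [-16, -4, 5]
BINARY_OP + → -4 + 5 = 1. Stack: [-16, 1]
BINARY_OP // → -16 // 1 = -16. Stack: [-16]
STORE_FAST r → r=-16. Stack: []
LOAD_FAST t → push 242. Stack: [242]
LOAD_CONST → push 7. Stack: [242, 7]
BINARY_OP | → 242 | 7 = 247. Stack: [247]
LOAD_FAST t → push 242. Stack: [247, 242]
BINARY_OP // → 247 // 242 = 1. Stack: [1]
STORE_FAST x → x=1. Stack: []
LOAD_CONST → push 6. Stack: [6]
LOAD_FAST a → push -4. Stack: [6, -4]
BINARY_OP // → 6 // -4 = -2. Stack: [-2]
LOAD_FAST t → push 242. Stack: [-2, 242]
LOAD_CONST → push 6. Stack: [-2, 242, 6]
BINARY_OP - → 242 - 6 = 236. Stack: [-2, 236]
BINARY_OP // → -2 // 236 = -1. Stack: [-1]
STORE_FAST v → v=-1. Stack: []
LOAD_CONST → push 10. Stack: [10]
LOAD_FAST a → push -4. Stack: [10, -4]
BINARY_OP // → 10 // -4 = -3. Stack: [-3]
LOAD_CONST → push 1. Stack: [-3, 1]
BINARY_OP * → -3 * 1 = -3. Stack: [-3]
STORE_FAST u → u=-3. Stack: []
LOAD_CONST → push 0. Stack: [0]
LOAD_FAST r → push -16. Stack: [0, -16]
BINARY_OP ^ → 0 ^ -16 = -16. Stack: [-16]
STORE_FAST v → v=-16. Stack: []
LOAD_FAST v → push -16. Stack: [-16]
RETURN_VALUE → return -16.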